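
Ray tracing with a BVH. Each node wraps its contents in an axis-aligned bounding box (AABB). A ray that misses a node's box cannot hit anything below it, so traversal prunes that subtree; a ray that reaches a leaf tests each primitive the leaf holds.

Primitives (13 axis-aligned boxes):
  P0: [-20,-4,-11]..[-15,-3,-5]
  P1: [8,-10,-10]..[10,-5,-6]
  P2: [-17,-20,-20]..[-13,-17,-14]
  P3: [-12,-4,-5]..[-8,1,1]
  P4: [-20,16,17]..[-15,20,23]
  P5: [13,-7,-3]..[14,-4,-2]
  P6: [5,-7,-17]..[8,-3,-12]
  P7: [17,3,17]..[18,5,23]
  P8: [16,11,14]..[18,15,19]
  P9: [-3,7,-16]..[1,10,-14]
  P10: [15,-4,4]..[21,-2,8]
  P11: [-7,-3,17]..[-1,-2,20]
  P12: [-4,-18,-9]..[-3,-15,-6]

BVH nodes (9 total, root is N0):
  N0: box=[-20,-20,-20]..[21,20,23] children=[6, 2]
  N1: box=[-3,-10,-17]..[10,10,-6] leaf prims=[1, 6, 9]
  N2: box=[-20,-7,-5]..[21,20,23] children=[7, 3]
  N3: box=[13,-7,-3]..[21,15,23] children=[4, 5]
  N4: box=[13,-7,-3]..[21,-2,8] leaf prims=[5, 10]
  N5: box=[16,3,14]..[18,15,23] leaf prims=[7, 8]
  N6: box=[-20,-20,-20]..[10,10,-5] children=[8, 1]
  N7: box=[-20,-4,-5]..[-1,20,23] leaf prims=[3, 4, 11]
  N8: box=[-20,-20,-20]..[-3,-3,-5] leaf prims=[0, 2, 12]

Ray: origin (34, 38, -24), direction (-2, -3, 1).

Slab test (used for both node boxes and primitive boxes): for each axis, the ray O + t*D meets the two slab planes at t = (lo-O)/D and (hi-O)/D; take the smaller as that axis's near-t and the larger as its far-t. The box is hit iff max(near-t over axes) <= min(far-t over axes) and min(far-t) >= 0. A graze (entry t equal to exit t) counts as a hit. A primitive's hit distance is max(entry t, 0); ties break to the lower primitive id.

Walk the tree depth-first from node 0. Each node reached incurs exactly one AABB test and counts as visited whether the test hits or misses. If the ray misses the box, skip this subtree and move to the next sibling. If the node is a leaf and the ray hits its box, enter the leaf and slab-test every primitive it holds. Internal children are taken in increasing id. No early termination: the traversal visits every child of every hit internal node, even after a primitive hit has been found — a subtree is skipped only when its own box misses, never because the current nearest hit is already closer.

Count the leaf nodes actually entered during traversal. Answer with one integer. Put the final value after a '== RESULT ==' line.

Trace the traversal:
N0 x:[13/2,27] y:[6,58/3] z:[4,47] -> hit [13/2,58/3], descend [2, 6]
  N2 x:[13/2,27] y:[6,15] z:[19,47] -> miss, prune
  N6 x:[12,27] y:[28/3,58/3] z:[4,19] -> hit [12,19], descend [1, 8]
    N1 x:[12,37/2] y:[28/3,16] z:[7,18] -> hit [12,16] leaf, test {P1(miss), P6(miss), P9(miss)}
    N8 x:[37/2,27] y:[41/3,58/3] z:[4,19] -> hit [37/2,19] leaf, test {P0(miss), P2(miss), P12(miss)}

5 AABB tests over nodes [0, 2, 6, 1, 8]; 2 leaves entered; closest miss.

== RESULT ==
2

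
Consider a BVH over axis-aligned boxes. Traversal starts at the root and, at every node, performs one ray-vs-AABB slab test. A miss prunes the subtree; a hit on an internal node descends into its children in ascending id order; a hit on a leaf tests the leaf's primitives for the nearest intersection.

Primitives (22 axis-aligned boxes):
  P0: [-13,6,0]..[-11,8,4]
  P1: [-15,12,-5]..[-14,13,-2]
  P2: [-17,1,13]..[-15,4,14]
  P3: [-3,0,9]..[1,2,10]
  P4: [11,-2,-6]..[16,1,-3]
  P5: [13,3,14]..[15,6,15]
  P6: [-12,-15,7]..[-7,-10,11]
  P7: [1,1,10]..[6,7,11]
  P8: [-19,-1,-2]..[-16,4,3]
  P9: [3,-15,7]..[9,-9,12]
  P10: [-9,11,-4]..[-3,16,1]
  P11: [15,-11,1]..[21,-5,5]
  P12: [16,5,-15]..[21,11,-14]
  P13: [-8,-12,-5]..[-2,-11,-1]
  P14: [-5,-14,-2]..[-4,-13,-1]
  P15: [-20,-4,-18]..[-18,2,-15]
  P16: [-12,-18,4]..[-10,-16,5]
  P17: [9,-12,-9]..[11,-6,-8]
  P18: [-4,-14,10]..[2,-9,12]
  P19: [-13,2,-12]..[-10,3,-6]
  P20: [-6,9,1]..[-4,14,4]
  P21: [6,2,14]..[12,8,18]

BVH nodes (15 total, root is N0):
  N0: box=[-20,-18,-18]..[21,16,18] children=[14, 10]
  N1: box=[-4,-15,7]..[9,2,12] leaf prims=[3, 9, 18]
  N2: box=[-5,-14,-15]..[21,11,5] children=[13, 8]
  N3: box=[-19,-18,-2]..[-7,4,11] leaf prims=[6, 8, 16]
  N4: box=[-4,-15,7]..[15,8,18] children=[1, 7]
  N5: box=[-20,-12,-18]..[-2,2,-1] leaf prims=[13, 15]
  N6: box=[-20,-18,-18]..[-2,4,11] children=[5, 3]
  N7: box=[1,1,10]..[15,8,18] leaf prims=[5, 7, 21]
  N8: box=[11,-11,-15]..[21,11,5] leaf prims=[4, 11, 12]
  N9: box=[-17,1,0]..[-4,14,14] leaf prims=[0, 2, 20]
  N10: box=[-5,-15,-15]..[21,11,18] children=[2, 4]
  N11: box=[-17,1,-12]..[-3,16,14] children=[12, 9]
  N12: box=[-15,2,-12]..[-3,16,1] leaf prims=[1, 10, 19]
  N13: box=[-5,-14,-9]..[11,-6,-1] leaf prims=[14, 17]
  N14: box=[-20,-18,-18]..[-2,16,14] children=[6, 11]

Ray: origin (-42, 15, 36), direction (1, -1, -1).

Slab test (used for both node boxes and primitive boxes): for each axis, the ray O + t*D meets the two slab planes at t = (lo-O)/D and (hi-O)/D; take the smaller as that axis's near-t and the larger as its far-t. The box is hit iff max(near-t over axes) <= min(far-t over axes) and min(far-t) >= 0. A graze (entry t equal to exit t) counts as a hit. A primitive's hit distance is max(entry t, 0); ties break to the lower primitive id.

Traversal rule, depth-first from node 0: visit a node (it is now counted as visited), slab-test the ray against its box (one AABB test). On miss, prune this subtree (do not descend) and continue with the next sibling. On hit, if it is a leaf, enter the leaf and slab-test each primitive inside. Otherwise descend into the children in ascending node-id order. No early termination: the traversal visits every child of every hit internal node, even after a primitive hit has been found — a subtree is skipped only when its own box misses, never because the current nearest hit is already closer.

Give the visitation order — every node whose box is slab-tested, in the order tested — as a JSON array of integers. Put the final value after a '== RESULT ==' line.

Trace the traversal:
N0 x:[22,63] y:[-1,33] z:[18,54] -> hit [22,33], descend [10, 14]
  N10 x:[37,63] y:[4,30] z:[18,51] -> miss, prune
  N14 x:[22,40] y:[-1,33] z:[22,54] -> hit [22,33], descend [6, 11]
    N6 x:[22,40] y:[11,33] z:[25,54] -> hit [25,33], descend [3, 5]
      N3 x:[23,35] y:[11,33] z:[25,38] -> hit [25,33] leaf, test {P6(miss), P8(miss), P16@t=31}
      N5 x:[22,40] y:[13,27] z:[37,54] -> miss, prune
    N11 x:[25,39] y:[-1,14] z:[22,48] -> miss, prune

7 AABB tests over nodes [0, 10, 14, 6, 3, 5, 11]; 1 leaf entered; closest P16.

== RESULT ==
[0, 10, 14, 6, 3, 5, 11]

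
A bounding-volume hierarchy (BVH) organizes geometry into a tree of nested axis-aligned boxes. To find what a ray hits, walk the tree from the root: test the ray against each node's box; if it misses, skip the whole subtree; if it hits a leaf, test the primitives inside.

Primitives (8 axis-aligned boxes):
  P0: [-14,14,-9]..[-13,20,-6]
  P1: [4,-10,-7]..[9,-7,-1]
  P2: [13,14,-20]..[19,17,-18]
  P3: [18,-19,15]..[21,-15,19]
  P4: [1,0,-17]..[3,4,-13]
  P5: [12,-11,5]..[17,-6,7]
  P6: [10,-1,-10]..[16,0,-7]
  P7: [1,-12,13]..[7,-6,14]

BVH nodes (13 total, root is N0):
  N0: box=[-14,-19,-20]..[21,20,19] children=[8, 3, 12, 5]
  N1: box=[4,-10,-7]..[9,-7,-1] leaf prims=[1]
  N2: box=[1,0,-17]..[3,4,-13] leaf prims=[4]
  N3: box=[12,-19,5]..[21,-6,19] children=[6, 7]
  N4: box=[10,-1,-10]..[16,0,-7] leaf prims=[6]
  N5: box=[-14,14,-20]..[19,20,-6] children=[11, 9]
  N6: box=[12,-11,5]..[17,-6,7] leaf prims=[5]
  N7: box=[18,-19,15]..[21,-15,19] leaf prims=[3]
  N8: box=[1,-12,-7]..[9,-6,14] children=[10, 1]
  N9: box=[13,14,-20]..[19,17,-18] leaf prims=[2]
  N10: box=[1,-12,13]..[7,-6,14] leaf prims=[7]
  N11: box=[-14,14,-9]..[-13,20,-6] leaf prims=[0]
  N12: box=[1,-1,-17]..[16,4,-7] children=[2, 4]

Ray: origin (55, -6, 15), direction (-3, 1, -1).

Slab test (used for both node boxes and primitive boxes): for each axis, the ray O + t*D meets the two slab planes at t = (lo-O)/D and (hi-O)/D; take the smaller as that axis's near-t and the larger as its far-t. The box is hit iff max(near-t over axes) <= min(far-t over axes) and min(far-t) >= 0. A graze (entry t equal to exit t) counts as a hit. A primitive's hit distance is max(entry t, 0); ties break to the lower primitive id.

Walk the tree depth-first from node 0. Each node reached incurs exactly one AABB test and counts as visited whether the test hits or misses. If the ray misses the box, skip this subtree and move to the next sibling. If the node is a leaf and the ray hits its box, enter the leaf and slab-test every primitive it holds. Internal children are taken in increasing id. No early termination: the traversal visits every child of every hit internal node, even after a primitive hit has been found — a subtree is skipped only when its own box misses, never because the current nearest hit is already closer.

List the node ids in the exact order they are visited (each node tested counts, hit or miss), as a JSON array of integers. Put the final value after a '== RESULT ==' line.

Trace the traversal:
N0 x:[34/3,23] y:[-13,26] z:[-4,35] -> hit [34/3,23], descend [3, 5, 8, 12]
  N3 x:[34/3,43/3] y:[-13,0] z:[-4,10] -> miss, prune
  N5 x:[12,23] y:[20,26] z:[21,35] -> hit [21,23], descend [9, 11]
    N9 x:[12,14] y:[20,23] z:[33,35] -> miss, prune
    N11 x:[68/3,23] y:[20,26] z:[21,24] -> hit [68/3,23] leaf, test {P0@t=68/3}
  N8 x:[46/3,18] y:[-6,0] z:[1,22] -> miss, prune
  N12 x:[13,18] y:[5,10] z:[22,32] -> miss, prune

Visited [0, 3, 5, 9, 11, 8, 12]. Tests: 7 box, 1 leaf. Nearest: P0.

== RESULT ==
[0, 3, 5, 9, 11, 8, 12]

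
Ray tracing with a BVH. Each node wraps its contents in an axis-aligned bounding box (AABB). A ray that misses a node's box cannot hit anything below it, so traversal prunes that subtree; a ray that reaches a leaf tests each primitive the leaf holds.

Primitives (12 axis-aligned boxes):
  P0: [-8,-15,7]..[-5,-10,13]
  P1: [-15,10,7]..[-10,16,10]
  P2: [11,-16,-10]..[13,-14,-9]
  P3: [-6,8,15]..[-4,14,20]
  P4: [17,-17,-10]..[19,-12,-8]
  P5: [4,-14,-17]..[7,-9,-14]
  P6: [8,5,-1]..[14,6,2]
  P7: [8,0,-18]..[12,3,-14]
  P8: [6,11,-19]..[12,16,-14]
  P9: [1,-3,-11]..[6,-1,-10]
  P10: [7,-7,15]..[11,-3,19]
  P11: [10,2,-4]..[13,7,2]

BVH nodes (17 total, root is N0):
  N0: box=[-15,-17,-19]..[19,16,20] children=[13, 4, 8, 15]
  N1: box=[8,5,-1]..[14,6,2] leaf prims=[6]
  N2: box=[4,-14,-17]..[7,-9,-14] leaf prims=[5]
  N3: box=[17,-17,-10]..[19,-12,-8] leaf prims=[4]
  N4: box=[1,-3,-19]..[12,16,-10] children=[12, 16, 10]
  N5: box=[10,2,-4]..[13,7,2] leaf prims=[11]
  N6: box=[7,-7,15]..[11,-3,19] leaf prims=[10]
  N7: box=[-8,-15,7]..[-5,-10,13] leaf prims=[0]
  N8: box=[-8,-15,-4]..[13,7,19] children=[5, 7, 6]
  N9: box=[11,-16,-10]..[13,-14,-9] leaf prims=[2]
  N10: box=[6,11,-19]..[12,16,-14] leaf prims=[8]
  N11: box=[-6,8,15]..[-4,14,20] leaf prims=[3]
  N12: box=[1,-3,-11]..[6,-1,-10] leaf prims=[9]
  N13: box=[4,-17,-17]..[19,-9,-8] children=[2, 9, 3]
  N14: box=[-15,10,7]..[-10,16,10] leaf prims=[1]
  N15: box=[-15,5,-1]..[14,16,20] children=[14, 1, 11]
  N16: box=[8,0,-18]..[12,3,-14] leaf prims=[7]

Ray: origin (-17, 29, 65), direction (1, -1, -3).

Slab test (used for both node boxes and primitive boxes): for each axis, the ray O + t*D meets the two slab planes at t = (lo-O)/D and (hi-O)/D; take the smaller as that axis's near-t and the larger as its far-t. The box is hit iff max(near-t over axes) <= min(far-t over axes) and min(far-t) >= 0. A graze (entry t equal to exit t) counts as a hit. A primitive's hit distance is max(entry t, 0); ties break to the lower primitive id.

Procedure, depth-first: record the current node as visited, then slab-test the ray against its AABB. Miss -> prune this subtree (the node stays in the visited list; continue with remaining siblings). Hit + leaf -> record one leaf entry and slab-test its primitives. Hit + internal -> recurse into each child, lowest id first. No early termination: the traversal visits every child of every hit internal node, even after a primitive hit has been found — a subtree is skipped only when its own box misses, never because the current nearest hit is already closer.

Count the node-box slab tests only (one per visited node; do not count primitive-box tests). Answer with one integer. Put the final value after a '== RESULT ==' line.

Traverse from the root:
N0 x:[2,36] y:[13,46] z:[15,28] -> hit [15,28], descend [4, 8, 13, 15]
  N4 x:[18,29] y:[13,32] z:[25,28] -> hit [25,28], descend [10, 12, 16]
    N10 x:[23,29] y:[13,18] z:[79/3,28] -> miss, prune
    N12 x:[18,23] y:[30,32] z:[25,76/3] -> miss, prune
    N16 x:[25,29] y:[26,29] z:[79/3,83/3] -> hit [79/3,83/3] leaf, test {P7@t=79/3}
  N8 x:[9,30] y:[22,44] z:[46/3,23] -> hit [22,23], descend [5, 6, 7]
    N5 x:[27,30] y:[22,27] z:[21,23] -> miss, prune
    N6 x:[24,28] y:[32,36] z:[46/3,50/3] -> miss, prune
    N7 x:[9,12] y:[39,44] z:[52/3,58/3] -> miss, prune
  N13 x:[21,36] y:[38,46] z:[73/3,82/3] -> miss, prune
  N15 x:[2,31] y:[13,24] z:[15,22] -> hit [15,22], descend [1, 11, 14]
    N1 x:[25,31] y:[23,24] z:[21,22] -> miss, prune
    N11 x:[11,13] y:[15,21] z:[15,50/3] -> miss, prune
    N14 x:[2,7] y:[13,19] z:[55/3,58/3] -> miss, prune

Summary -> nodes [0, 4, 10, 12, 16, 8, 5, 6, 7, 13, 15, 1, 11, 14]; box-tests=14; leaf-entries=1; first=P7

== RESULT ==
14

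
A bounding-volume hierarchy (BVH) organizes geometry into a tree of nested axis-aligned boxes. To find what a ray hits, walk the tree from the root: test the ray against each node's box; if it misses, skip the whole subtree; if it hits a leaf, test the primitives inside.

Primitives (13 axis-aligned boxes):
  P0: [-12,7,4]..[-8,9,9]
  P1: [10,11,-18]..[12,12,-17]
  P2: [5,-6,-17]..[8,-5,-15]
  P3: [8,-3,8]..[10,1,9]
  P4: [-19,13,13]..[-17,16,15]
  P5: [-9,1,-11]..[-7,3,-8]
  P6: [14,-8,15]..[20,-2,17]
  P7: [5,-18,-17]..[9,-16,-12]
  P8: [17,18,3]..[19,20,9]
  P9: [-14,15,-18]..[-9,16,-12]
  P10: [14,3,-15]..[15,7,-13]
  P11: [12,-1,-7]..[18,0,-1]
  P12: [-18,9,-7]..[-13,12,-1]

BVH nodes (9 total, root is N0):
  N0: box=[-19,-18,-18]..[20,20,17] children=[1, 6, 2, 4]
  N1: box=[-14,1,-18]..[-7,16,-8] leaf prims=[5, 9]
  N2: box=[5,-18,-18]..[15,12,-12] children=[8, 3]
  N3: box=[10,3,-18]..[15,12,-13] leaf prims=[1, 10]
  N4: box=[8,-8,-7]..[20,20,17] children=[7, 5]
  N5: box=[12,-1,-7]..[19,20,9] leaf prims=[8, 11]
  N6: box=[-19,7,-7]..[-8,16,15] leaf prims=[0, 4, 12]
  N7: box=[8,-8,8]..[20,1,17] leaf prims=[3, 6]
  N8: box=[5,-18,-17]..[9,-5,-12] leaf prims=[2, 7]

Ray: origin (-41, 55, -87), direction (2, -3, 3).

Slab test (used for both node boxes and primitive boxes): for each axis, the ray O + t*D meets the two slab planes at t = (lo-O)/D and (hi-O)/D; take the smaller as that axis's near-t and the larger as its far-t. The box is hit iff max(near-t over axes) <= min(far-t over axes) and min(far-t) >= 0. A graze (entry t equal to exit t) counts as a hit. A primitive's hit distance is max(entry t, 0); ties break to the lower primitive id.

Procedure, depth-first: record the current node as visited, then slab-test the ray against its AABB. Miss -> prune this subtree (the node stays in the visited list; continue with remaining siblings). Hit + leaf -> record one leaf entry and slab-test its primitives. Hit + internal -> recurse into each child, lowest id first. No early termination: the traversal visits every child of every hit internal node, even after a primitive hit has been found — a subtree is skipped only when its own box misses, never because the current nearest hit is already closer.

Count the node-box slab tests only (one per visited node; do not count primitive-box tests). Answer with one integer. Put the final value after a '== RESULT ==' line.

Traverse from the root:
N0 x:[11,61/2] y:[35/3,73/3] z:[23,104/3] -> hit [23,73/3], descend [1, 2, 4, 6]
  N1 x:[27/2,17] y:[13,18] z:[23,79/3] -> miss, prune
  N2 x:[23,28] y:[43/3,73/3] z:[23,25] -> hit [23,73/3], descend [3, 8]
    N3 x:[51/2,28] y:[43/3,52/3] z:[23,74/3] -> miss, prune
    N8 x:[23,25] y:[20,73/3] z:[70/3,25] -> hit [70/3,73/3] leaf, test {P2(miss), P7@t=71/3}
  N4 x:[49/2,61/2] y:[35/3,21] z:[80/3,104/3] -> miss, prune
  N6 x:[11,33/2] y:[13,16] z:[80/3,34] -> miss, prune

Summary -> nodes [0, 1, 2, 3, 8, 4, 6]; box-tests=7; leaf-entries=1; first=P7

== RESULT ==
7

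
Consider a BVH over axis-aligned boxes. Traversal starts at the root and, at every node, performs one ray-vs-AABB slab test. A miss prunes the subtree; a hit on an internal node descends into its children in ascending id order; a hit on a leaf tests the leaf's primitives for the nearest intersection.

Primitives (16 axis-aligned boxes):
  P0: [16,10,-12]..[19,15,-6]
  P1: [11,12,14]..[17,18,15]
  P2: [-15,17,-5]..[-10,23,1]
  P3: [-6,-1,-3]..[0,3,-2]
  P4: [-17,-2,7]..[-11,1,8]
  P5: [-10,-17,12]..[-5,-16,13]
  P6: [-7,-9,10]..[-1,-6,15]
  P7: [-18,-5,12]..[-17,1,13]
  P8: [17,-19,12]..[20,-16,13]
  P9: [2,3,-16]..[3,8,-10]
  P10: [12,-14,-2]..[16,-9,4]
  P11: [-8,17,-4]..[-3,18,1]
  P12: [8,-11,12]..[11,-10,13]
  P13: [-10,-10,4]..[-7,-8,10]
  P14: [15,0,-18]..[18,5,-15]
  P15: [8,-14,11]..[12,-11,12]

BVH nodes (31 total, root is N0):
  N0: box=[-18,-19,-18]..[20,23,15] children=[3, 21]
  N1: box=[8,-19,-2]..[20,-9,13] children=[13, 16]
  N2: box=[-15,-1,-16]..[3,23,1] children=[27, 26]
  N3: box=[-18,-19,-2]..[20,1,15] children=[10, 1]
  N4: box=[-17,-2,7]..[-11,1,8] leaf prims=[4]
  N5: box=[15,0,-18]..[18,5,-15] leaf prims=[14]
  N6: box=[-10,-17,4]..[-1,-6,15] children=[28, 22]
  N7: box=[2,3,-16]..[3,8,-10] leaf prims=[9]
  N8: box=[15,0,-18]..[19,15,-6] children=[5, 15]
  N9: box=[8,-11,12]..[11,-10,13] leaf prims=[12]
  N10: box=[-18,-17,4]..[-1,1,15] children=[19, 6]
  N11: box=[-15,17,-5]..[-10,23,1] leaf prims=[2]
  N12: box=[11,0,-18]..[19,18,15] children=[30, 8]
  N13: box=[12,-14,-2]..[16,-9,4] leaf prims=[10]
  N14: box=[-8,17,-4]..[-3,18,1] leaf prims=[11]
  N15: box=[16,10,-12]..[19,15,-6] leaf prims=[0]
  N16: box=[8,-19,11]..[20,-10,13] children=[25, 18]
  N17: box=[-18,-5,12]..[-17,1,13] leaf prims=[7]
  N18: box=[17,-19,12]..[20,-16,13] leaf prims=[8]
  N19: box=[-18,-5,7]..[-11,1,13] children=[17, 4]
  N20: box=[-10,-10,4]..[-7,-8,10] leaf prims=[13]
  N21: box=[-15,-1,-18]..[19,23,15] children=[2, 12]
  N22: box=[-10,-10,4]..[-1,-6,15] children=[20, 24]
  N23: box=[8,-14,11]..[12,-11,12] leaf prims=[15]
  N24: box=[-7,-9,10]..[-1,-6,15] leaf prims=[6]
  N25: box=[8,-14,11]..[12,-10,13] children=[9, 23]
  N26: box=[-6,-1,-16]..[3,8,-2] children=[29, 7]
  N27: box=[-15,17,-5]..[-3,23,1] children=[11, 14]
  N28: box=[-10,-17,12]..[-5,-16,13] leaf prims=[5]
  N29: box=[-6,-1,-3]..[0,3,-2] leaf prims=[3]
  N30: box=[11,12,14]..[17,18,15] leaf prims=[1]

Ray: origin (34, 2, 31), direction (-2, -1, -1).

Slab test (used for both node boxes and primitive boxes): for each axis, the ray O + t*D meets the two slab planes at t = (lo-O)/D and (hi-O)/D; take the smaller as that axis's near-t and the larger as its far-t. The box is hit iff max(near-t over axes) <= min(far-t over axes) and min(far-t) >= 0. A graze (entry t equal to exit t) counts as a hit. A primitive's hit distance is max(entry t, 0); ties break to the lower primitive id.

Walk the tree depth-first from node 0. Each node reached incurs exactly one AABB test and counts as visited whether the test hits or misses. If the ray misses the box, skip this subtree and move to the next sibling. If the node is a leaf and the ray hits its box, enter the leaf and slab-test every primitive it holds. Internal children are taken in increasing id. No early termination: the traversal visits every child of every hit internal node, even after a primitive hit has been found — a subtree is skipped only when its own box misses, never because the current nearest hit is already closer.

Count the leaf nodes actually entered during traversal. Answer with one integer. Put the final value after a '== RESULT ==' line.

Trace the traversal:
N0 x:[7,26] y:[-21,21] z:[16,49] -> hit [16,21], descend [3, 21]
  N3 x:[7,26] y:[1,21] z:[16,33] -> hit [16,21], descend [1, 10]
    N1 x:[7,13] y:[11,21] z:[18,33] -> miss, prune
    N10 x:[35/2,26] y:[1,19] z:[16,27] -> hit [35/2,19], descend [6, 19]
      N6 x:[35/2,22] y:[8,19] z:[16,27] -> hit [35/2,19], descend [22, 28]
        N22 x:[35/2,22] y:[8,12] z:[16,27] -> miss, prune
        N28 x:[39/2,22] y:[18,19] z:[18,19] -> miss, prune
      N19 x:[45/2,26] y:[1,7] z:[18,24] -> miss, prune
  N21 x:[15/2,49/2] y:[-21,3] z:[16,49] -> miss, prune

order=[0, 3, 1, 10, 6, 22, 28, 19, 21]  |boxes|=9  |leaves|=0  hit=miss

== RESULT ==
0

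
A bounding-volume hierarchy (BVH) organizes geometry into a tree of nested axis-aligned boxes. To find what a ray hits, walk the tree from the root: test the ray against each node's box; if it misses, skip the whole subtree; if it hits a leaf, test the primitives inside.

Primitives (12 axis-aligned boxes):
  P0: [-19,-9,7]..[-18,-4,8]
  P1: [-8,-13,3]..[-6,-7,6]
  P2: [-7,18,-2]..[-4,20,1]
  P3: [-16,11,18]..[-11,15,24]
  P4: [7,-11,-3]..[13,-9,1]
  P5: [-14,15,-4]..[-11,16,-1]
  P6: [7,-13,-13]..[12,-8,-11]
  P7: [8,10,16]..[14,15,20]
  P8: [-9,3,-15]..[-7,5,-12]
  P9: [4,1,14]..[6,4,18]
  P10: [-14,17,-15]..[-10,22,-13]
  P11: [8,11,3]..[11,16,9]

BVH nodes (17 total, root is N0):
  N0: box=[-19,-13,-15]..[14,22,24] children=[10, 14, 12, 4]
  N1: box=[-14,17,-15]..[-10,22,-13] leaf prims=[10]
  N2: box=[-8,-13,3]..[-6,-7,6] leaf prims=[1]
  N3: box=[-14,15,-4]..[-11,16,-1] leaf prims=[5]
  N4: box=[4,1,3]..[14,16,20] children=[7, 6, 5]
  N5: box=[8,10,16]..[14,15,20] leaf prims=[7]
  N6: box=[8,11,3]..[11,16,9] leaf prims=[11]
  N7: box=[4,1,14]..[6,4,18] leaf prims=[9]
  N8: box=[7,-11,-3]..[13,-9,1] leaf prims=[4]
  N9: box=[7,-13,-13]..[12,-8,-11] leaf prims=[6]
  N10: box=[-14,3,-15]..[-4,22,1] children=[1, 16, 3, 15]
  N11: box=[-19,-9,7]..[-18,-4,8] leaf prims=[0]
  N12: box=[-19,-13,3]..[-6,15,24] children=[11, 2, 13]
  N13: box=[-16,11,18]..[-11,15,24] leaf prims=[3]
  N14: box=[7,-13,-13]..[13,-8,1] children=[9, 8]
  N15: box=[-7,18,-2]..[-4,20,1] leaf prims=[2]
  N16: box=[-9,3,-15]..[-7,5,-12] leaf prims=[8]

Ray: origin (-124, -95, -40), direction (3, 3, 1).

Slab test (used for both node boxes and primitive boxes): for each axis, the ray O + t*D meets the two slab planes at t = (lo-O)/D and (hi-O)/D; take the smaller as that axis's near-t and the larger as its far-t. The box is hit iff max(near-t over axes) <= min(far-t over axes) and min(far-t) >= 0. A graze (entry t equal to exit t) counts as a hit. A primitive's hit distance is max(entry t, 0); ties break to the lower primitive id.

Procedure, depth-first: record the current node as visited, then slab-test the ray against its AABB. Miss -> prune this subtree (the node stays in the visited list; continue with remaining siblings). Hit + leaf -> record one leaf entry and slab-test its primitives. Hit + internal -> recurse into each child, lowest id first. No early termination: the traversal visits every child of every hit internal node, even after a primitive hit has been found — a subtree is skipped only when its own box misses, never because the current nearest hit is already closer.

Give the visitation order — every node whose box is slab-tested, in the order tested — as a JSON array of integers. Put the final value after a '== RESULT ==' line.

Trace the traversal:
N0 x:[35,46] y:[82/3,39] z:[25,64] -> hit [35,39], descend [4, 10, 12, 14]
  N4 x:[128/3,46] y:[32,37] z:[43,60] -> miss, prune
  N10 x:[110/3,40] y:[98/3,39] z:[25,41] -> hit [110/3,39], descend [1, 3, 15, 16]
    N1 x:[110/3,38] y:[112/3,39] z:[25,27] -> miss, prune
    N3 x:[110/3,113/3] y:[110/3,37] z:[36,39] -> hit [110/3,37] leaf, test {P5@t=110/3}
    N15 x:[39,40] y:[113/3,115/3] z:[38,41] -> miss, prune
    N16 x:[115/3,39] y:[98/3,100/3] z:[25,28] -> miss, prune
  N12 x:[35,118/3] y:[82/3,110/3] z:[43,64] -> miss, prune
  N14 x:[131/3,137/3] y:[82/3,29] z:[27,41] -> miss, prune

Visited [0, 4, 10, 1, 3, 15, 16, 12, 14]. Tests: 9 box, 1 leaf. Nearest: P5.

== RESULT ==
[0, 4, 10, 1, 3, 15, 16, 12, 14]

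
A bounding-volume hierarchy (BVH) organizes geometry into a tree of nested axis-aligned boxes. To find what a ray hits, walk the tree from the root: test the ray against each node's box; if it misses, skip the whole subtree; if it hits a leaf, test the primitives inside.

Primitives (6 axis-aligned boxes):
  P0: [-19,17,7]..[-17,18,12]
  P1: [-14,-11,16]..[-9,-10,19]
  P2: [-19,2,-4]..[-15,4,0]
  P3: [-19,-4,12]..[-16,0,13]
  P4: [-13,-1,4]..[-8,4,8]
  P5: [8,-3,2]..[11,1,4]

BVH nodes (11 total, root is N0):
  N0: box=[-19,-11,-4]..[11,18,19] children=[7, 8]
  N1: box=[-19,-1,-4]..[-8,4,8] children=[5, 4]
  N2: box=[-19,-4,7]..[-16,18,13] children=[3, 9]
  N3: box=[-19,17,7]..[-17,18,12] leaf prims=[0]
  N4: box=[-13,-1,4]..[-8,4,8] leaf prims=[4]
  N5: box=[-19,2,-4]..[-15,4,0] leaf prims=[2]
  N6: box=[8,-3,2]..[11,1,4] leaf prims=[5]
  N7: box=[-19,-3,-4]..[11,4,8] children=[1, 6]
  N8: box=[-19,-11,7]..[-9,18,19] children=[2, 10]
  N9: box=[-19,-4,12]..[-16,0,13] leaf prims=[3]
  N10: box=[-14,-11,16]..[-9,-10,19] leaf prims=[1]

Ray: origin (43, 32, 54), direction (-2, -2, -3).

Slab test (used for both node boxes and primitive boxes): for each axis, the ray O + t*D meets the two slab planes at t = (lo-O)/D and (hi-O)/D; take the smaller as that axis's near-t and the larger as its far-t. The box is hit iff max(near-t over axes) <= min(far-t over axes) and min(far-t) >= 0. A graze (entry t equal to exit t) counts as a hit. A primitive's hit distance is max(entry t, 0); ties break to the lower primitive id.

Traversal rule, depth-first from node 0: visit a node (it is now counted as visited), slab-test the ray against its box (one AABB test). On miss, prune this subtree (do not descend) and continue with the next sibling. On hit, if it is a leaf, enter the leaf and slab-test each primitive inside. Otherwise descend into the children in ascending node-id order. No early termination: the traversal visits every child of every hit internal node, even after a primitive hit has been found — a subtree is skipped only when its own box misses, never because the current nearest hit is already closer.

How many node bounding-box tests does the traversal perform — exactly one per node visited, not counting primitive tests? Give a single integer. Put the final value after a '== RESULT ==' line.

Walk:
N0 x:[16,31] y:[7,43/2] z:[35/3,58/3] -> hit [16,58/3], descend [7, 8]
  N7 x:[16,31] y:[14,35/2] z:[46/3,58/3] -> hit [16,35/2], descend [1, 6]
    N1 x:[51/2,31] y:[14,33/2] z:[46/3,58/3] -> miss, prune
    N6 x:[16,35/2] y:[31/2,35/2] z:[50/3,52/3] -> hit [50/3,52/3] leaf, test {P5@t=50/3}
  N8 x:[26,31] y:[7,43/2] z:[35/3,47/3] -> miss, prune

5 AABB tests over nodes [0, 7, 1, 6, 8]; 1 leaf entered; closest P5.

== RESULT ==
5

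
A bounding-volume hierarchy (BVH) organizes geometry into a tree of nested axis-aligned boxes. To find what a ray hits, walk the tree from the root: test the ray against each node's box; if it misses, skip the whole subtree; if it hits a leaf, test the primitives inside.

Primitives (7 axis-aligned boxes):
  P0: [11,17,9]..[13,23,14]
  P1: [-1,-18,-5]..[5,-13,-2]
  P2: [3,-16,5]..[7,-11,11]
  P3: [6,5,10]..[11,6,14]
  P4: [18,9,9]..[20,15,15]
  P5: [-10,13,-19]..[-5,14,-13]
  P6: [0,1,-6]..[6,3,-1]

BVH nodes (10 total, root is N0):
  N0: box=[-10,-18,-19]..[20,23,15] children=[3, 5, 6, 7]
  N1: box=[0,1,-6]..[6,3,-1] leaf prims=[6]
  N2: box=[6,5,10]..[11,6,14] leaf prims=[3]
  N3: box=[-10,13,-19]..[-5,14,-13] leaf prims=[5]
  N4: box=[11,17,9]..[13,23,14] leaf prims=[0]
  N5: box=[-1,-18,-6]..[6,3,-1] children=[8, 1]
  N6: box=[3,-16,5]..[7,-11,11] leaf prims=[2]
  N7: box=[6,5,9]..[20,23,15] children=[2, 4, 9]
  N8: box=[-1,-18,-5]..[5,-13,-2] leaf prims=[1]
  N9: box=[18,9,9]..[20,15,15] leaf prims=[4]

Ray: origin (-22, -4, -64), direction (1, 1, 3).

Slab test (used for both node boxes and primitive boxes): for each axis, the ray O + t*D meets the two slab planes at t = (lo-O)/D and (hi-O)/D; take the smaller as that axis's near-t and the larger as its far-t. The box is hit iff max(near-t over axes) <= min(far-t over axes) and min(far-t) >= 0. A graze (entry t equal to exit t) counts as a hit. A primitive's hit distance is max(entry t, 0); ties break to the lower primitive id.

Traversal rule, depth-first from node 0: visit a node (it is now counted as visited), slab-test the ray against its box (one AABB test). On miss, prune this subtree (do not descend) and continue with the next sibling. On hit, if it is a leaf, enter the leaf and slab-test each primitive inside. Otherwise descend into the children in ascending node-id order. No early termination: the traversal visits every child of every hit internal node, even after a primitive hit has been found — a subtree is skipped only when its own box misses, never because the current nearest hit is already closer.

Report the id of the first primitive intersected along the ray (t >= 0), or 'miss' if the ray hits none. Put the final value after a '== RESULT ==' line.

Traverse from the root:
N0 x:[12,42] y:[-14,27] z:[15,79/3] -> hit [15,79/3], descend [3, 5, 6, 7]
  N3 x:[12,17] y:[17,18] z:[15,17] -> hit [17,17] leaf, test {P5@t=17}
  N5 x:[21,28] y:[-14,7] z:[58/3,21] -> miss, prune
  N6 x:[25,29] y:[-12,-7] z:[23,25] -> miss, prune
  N7 x:[28,42] y:[9,27] z:[73/3,79/3] -> miss, prune

5 AABB tests over nodes [0, 3, 5, 6, 7]; 1 leaf entered; closest P5.

== RESULT ==
5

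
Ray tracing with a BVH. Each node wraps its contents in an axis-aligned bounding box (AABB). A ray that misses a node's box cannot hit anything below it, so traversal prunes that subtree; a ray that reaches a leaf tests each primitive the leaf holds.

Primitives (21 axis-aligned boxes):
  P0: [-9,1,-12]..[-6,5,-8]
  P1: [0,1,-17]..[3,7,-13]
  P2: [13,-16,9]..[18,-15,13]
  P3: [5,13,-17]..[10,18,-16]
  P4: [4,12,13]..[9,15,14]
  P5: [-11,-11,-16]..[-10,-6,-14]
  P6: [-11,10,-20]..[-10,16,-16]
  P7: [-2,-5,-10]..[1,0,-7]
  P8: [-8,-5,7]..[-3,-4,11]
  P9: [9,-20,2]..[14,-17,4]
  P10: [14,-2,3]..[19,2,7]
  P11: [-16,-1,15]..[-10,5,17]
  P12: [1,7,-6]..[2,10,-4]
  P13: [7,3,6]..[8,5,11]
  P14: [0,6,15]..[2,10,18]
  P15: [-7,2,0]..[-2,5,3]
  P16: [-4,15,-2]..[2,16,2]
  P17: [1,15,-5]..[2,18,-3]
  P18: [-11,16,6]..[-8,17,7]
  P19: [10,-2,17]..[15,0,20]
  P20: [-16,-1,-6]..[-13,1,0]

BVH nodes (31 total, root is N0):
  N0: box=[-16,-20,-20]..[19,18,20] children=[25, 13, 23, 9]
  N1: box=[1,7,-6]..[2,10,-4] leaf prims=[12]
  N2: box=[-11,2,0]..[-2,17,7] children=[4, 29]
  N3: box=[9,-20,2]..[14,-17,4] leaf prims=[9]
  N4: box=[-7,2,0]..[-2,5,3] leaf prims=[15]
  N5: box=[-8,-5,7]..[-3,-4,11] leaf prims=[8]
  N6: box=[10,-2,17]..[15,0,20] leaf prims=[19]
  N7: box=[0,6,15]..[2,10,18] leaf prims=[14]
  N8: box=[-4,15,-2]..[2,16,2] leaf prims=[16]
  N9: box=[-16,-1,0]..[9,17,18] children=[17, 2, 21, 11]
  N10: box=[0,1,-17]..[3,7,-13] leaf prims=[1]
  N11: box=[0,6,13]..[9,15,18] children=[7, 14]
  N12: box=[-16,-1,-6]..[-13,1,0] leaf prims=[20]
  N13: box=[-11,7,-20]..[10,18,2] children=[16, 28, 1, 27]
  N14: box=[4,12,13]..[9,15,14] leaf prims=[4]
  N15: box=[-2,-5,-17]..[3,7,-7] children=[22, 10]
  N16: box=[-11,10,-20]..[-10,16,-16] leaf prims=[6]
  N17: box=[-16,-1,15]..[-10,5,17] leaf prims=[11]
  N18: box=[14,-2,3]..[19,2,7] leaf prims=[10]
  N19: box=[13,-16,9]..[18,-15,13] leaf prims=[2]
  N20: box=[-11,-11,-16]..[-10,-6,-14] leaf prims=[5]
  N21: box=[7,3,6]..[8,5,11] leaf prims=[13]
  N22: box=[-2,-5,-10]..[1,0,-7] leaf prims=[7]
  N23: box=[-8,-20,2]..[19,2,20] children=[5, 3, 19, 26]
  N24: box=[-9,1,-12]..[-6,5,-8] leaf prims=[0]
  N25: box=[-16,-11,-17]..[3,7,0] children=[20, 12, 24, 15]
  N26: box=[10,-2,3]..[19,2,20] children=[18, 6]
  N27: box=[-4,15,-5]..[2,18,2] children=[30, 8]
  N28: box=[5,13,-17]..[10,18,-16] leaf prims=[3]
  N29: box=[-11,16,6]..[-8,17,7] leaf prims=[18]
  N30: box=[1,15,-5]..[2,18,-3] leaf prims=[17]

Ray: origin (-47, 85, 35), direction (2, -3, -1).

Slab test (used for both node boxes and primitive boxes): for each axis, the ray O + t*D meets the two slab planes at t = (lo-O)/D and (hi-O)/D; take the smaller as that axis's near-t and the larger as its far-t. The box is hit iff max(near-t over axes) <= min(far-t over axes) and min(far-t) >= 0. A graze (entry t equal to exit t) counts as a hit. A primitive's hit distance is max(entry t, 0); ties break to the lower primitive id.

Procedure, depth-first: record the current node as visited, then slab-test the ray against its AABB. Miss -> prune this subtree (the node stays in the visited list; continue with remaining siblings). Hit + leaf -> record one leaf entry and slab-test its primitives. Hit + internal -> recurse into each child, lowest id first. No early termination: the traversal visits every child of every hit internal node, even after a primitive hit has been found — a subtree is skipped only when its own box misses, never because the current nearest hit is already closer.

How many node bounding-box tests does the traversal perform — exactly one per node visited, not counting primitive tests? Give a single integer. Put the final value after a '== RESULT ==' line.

Walk:
N0 x:[31/2,33] y:[67/3,35] z:[15,55] -> hit [67/3,33], descend [9, 13, 23, 25]
  N9 x:[31/2,28] y:[68/3,86/3] z:[17,35] -> hit [68/3,28], descend [2, 11, 17, 21]
    N2 x:[18,45/2] y:[68/3,83/3] z:[28,35] -> miss, prune
    N11 x:[47/2,28] y:[70/3,79/3] z:[17,22] -> miss, prune
    N17 x:[31/2,37/2] y:[80/3,86/3] z:[18,20] -> miss, prune
    N21 x:[27,55/2] y:[80/3,82/3] z:[24,29] -> hit [27,82/3] leaf, test {P13@t=27}
  N13 x:[18,57/2] y:[67/3,26] z:[33,55] -> miss, prune
  N23 x:[39/2,33] y:[83/3,35] z:[15,33] -> hit [83/3,33], descend [3, 5, 19, 26]
    N3 x:[28,61/2] y:[34,35] z:[31,33] -> miss, prune
    N5 x:[39/2,22] y:[89/3,30] z:[24,28] -> miss, prune
    N19 x:[30,65/2] y:[100/3,101/3] z:[22,26] -> miss, prune
    N26 x:[57/2,33] y:[83/3,29] z:[15,32] -> hit [57/2,29], descend [6, 18]
      N6 x:[57/2,31] y:[85/3,29] z:[15,18] -> miss, prune
      N18 x:[61/2,33] y:[83/3,29] z:[28,32] -> miss, prune
  N25 x:[31/2,25] y:[26,32] z:[35,52] -> miss, prune

order=[0, 9, 2, 11, 17, 21, 13, 23, 3, 5, 19, 26, 6, 18, 25]  |boxes|=15  |leaves|=1  hit=P13

== RESULT ==
15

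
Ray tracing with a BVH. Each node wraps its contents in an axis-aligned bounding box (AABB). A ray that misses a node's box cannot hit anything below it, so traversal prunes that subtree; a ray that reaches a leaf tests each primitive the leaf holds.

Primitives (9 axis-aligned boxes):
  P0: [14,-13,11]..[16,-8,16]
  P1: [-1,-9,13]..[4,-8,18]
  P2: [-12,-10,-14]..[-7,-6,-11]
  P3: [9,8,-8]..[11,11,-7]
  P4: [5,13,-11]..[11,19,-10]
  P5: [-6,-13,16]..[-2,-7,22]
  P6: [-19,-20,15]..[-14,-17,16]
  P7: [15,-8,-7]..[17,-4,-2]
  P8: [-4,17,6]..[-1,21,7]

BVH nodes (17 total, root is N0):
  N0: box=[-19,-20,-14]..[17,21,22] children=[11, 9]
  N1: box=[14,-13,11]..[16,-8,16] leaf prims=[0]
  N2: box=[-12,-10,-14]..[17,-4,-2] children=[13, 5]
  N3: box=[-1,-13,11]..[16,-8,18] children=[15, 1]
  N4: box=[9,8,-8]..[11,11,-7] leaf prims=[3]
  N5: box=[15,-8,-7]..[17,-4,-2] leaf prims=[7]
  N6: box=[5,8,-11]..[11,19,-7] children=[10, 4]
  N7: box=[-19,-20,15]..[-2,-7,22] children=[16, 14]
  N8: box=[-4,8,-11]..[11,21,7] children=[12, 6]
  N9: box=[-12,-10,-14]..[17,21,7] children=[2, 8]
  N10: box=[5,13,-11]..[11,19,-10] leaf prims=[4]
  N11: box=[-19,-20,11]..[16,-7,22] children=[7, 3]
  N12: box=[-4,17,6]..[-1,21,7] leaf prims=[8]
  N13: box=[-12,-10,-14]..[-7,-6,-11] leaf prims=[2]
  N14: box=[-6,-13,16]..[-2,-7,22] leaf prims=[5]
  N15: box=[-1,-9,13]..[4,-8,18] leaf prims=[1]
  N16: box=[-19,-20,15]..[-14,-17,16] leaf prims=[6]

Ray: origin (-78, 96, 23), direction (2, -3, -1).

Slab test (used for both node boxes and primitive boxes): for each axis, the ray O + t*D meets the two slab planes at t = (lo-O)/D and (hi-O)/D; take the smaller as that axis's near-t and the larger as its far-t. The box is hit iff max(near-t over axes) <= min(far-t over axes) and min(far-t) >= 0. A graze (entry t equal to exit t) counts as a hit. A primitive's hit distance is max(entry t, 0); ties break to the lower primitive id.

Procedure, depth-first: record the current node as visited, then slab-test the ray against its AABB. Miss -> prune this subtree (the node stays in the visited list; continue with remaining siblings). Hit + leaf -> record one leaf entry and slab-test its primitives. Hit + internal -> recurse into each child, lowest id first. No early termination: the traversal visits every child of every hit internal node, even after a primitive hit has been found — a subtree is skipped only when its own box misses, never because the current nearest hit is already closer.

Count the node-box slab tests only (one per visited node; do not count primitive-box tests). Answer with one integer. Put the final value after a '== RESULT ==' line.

Trace the traversal:
N0 x:[59/2,95/2] y:[25,116/3] z:[1,37] -> hit [59/2,37], descend [9, 11]
  N9 x:[33,95/2] y:[25,106/3] z:[16,37] -> hit [33,106/3], descend [2, 8]
    N2 x:[33,95/2] y:[100/3,106/3] z:[25,37] -> hit [100/3,106/3], descend [5, 13]
      N5 x:[93/2,95/2] y:[100/3,104/3] z:[25,30] -> miss, prune
      N13 x:[33,71/2] y:[34,106/3] z:[34,37] -> hit [34,106/3] leaf, test {P2@t=34}
    N8 x:[37,89/2] y:[25,88/3] z:[16,34] -> miss, prune
  N11 x:[59/2,47] y:[103/3,116/3] z:[1,12] -> miss, prune

7 AABB tests over nodes [0, 9, 2, 5, 13, 8, 11]; 1 leaf entered; closest P2.

== RESULT ==
7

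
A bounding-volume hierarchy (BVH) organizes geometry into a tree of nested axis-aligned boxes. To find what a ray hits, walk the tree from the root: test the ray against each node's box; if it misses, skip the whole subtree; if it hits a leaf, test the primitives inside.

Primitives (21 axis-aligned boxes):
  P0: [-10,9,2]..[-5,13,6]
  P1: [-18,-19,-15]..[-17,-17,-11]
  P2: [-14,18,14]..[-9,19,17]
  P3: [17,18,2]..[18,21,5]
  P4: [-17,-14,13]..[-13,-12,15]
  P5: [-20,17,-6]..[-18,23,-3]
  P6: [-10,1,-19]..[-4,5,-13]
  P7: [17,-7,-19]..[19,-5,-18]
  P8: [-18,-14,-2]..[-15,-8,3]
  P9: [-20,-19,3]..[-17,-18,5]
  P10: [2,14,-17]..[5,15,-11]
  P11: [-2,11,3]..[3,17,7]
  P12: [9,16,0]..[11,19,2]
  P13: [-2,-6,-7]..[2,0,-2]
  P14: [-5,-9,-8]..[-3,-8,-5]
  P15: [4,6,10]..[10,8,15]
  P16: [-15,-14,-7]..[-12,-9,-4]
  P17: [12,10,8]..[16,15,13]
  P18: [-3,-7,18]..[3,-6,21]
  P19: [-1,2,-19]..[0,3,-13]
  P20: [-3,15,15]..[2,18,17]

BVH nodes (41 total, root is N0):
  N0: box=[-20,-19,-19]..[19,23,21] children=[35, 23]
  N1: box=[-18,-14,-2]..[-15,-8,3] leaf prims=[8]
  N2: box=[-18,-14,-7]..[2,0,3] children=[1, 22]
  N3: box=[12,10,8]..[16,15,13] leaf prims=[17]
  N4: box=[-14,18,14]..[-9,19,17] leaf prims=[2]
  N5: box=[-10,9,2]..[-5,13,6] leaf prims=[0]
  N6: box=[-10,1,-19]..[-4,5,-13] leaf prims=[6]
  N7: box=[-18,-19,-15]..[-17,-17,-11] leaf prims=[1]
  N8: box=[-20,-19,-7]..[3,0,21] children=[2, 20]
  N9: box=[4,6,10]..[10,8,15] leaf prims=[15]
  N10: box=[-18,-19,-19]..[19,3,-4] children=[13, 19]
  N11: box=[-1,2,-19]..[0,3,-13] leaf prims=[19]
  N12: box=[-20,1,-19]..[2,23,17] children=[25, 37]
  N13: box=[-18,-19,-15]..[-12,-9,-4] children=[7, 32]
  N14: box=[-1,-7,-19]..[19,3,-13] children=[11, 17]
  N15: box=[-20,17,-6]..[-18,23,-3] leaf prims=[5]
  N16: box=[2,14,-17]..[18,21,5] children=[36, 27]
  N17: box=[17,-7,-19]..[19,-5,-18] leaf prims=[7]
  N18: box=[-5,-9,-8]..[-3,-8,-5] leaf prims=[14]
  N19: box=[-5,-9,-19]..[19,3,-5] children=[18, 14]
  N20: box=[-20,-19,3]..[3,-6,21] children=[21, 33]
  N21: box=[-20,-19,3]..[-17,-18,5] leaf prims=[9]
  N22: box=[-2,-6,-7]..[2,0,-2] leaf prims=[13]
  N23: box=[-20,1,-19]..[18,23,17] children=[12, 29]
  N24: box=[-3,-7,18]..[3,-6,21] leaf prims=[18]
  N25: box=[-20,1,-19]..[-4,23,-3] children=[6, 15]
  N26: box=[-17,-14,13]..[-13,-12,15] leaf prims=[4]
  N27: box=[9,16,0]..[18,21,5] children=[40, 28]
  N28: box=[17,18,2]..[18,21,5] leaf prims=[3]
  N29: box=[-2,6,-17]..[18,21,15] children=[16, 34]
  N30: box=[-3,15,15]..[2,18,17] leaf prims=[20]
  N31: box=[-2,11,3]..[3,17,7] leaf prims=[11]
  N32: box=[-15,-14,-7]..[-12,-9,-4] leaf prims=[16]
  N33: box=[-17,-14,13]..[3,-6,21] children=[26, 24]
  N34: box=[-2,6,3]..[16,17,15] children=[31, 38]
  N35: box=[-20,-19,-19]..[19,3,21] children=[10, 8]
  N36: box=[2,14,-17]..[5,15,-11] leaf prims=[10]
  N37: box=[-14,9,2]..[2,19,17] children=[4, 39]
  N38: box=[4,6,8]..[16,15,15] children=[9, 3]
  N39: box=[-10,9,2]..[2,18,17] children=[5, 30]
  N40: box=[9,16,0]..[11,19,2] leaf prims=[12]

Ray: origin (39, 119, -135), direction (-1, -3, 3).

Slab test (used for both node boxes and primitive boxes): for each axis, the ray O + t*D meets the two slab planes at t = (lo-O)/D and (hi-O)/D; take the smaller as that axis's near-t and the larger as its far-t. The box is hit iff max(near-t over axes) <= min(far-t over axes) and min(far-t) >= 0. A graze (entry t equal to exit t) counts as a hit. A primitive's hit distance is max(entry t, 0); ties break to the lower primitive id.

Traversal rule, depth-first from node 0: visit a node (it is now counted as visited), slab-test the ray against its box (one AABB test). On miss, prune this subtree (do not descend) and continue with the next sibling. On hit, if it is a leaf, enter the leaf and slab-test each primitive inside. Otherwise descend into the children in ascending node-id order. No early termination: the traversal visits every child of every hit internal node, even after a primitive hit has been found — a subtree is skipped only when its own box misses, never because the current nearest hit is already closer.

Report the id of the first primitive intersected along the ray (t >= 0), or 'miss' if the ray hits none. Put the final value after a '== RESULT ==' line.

Traverse from the root:
N0 x:[20,59] y:[32,46] z:[116/3,52] -> hit [116/3,46], descend [23, 35]
  N23 x:[21,59] y:[32,118/3] z:[116/3,152/3] -> hit [116/3,118/3], descend [12, 29]
    N12 x:[37,59] y:[32,118/3] z:[116/3,152/3] -> hit [116/3,118/3], descend [25, 37]
      N25 x:[43,59] y:[32,118/3] z:[116/3,44] -> miss, prune
      N37 x:[37,53] y:[100/3,110/3] z:[137/3,152/3] -> miss, prune
    N29 x:[21,41] y:[98/3,113/3] z:[118/3,50] -> miss, prune
  N35 x:[20,59] y:[116/3,46] z:[116/3,52] -> hit [116/3,46], descend [8, 10]
    N8 x:[36,59] y:[119/3,46] z:[128/3,52] -> hit [128/3,46], descend [2, 20]
      N2 x:[37,57] y:[119/3,133/3] z:[128/3,46] -> hit [128/3,133/3], descend [1, 22]
        N1 x:[54,57] y:[127/3,133/3] z:[133/3,46] -> miss, prune
        N22 x:[37,41] y:[119/3,125/3] z:[128/3,133/3] -> miss, prune
      N20 x:[36,59] y:[125/3,46] z:[46,52] -> hit [46,46], descend [21, 33]
        N21 x:[56,59] y:[137/3,46] z:[46,140/3] -> miss, prune
        N33 x:[36,56] y:[125/3,133/3] z:[148/3,52] -> miss, prune
    N10 x:[20,57] y:[116/3,46] z:[116/3,131/3] -> hit [116/3,131/3], descend [13, 19]
      N13 x:[51,57] y:[128/3,46] z:[40,131/3] -> miss, prune
      N19 x:[20,44] y:[116/3,128/3] z:[116/3,130/3] -> hit [116/3,128/3], descend [14, 18]
        N14 x:[20,40] y:[116/3,42] z:[116/3,122/3] -> hit [116/3,40], descend [11, 17]
          N11 x:[39,40] y:[116/3,39] z:[116/3,122/3] -> hit [39,39] leaf, test {P19@t=39}
          N17 x:[20,22] y:[124/3,42] z:[116/3,39] -> miss, prune
        N18 x:[42,44] y:[127/3,128/3] z:[127/3,130/3] -> hit [127/3,128/3] leaf, test {P14@t=127/3}

order=[0, 23, 12, 25, 37, 29, 35, 8, 2, 1, 22, 20, 21, 33, 10, 13, 19, 14, 11, 17, 18]  |boxes|=21  |leaves|=2  hit=P19

== RESULT ==
19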